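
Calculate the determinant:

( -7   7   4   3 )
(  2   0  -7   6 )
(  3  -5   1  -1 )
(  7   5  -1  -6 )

1872

Expand along row 2 (it has 1 zero):
  − (2) · M_21   where M_21 = det([7 4 3; -5 1 -1; 5 -1 -6]) = -189
  − (-7) · M_23   where M_23 = det([-7 7 3; 3 -5 -1; 7 5 -6]) = -18
  + (6) · M_24   where M_24 = det([-7 7 4; 3 -5 1; 7 5 -1]) = 270
det = (-1)·(2)·(-189) + (-1)·(-7)·(-18) + (+1)·(6)·(270) = 1872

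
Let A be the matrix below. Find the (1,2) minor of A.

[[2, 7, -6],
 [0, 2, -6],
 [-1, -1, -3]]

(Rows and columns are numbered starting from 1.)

The minor is -6.

Delete row 1 and column 2; the remaining 2×2 submatrix is [0 -6; -1 -3].
Its determinant is 0·(-3) − (-6)·(-1) = -6.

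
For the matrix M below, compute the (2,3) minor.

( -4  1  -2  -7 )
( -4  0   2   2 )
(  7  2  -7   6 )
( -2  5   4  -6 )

-75

Delete row 2 and column 3; the remaining 3×3 submatrix is [-4 1 -7; 7 2 6; -2 5 -6].
Its determinant is -75.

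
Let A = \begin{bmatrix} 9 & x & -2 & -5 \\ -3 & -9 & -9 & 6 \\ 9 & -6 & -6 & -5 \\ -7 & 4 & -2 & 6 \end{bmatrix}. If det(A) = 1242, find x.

4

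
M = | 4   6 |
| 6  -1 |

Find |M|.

-40

det(M) = 4·(-1) − 6·6 = -4 − 36 = -40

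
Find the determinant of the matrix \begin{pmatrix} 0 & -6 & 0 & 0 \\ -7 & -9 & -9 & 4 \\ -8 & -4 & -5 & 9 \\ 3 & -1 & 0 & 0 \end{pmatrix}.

-1098

Expand along row 1 (it has 3 zeros):
  − (-6) · M_12   where M_12 = det([-7 -9 4; -8 -5 9; 3 0 0]) = -183
det = (-1)·(-6)·(-183) = -1098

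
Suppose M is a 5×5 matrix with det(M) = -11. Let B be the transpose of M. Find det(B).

det(Mᵀ) = det(M).
det(B) = (1)·(-11) = -11

-11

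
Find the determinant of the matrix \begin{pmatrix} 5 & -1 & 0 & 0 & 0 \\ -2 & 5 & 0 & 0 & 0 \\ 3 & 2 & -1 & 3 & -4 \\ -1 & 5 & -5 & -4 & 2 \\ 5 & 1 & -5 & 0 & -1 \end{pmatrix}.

The matrix is block lower-triangular with a 2×2 block and a 3×3 block on the diagonal, so its determinant equals the product of the determinants of the diagonal blocks.
det of the 2×2 block = 23
det of the 3×3 block = 31
det = (23)·(31) = 713

The determinant is 713.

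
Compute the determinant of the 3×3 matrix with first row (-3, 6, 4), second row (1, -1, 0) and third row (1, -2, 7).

The determinant is -25.

Expand along row 2:
  − 1 · |6 4; -2 7| = −1·(42 − (-8)) = -50
  + (-1) · |-3 4; 1 7| = (-1)·(-21 − 4) = 25
Sum: (-50) + (25) = -25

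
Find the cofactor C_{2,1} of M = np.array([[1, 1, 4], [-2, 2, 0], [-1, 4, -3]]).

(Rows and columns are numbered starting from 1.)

19

Delete row 2 and column 1; the remaining 2×2 submatrix is [1 4; 4 -3].
Its determinant is 1·(-3) − 4·4 = -19.
The cofactor carries sign (−1)^(2+1) = −1, so C_{2,1} = −(-19) = 19.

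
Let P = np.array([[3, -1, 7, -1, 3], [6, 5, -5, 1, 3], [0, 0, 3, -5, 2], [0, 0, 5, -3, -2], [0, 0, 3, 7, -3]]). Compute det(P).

P is block upper-triangular with a 2×2 block and a 3×3 block on the diagonal, so its determinant equals the product of the determinants of the diagonal blocks.
det of the 2×2 block = 21
det of the 3×3 block = 112
det = (21)·(112) = 2352

The determinant is 2352.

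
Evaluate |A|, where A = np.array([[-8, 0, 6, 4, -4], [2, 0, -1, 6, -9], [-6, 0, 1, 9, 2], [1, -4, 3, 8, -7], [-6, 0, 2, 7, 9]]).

7120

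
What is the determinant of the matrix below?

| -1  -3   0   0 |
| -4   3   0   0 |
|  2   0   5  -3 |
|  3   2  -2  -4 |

The matrix is block lower-triangular with a 2×2 block and a 2×2 block on the diagonal, so its determinant equals the product of the determinants of the diagonal blocks.
det of the 2×2 block = -15
det of the 2×2 block = -26
det = (-15)·(-26) = 390

390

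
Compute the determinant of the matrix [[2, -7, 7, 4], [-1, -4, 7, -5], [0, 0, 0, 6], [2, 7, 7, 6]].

The determinant is 1764.

Expand along row 3 (it has 3 zeros):
  − (6) · M_34   where M_34 = det([2 -7 7; -1 -4 7; 2 7 7]) = -294
det = (-1)·(6)·(-294) = 1764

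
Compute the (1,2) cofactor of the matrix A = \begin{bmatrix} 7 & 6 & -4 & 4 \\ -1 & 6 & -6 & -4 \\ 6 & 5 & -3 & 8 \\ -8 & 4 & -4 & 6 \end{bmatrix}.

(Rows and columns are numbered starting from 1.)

Delete row 1 and column 2; the remaining 3×3 submatrix is [-1 -6 -4; 6 -3 8; -8 -4 6].
Its determinant is 778.
The cofactor carries sign (−1)^(1+2) = −1, so C_{1,2} = −(778) = -778.

The cofactor is -778.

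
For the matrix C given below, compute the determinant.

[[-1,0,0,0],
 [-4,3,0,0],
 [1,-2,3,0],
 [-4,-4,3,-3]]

C is lower triangular, so det(C) is the product of the diagonal entries:
det = (-1) · (3) · (3) · (-3) = 27

27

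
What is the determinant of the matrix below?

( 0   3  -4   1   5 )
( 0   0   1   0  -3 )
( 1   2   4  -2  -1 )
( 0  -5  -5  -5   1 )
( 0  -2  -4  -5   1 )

-177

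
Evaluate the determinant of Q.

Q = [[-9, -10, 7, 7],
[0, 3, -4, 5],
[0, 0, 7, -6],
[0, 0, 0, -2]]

|Q| = 378

Q is upper triangular, so det(Q) is the product of the diagonal entries:
det = (-9) · (3) · (7) · (-2) = 378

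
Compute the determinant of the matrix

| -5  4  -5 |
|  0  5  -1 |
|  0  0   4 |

The determinant is -100.

The matrix is upper triangular, so the determinant is the product of the diagonal entries:
det = (-5) · (5) · (4) = -100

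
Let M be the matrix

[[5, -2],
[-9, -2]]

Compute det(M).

The determinant is -28.

det(M) = 5·(-2) − (-2)·(-9) = -10 − 18 = -28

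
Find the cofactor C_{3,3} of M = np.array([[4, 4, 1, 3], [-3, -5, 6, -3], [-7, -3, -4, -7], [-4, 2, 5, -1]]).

Delete row 3 and column 3; the remaining 3×3 submatrix is [4 4 3; -3 -5 -3; -4 2 -1].
Its determinant is 2.
The cofactor carries sign (−1)^(3+3) = +1, so C_{3,3} = +(2) = 2.

The cofactor is 2.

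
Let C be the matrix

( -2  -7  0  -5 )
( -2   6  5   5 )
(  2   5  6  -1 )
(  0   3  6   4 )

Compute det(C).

det(C) = -860

Expand along row 1 (it has 1 zero):
  + (-2) · M_11   where M_11 = det([6 5 5; 5 6 -1; 3 6 4]) = 125
  − (-7) · M_12   where M_12 = det([-2 5 5; 2 6 -1; 0 6 4]) = -40
  − (-5) · M_14   where M_14 = det([-2 6 5; 2 5 6; 0 3 6]) = -66
det = (+1)·(-2)·(125) + (-1)·(-7)·(-40) + (-1)·(-5)·(-66) = -860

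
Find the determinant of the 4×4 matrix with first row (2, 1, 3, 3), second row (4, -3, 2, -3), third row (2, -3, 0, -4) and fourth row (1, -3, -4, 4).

-23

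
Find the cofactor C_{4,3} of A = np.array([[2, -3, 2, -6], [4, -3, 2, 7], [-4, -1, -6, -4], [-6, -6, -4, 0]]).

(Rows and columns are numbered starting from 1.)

-170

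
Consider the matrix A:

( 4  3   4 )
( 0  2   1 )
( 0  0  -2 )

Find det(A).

|A| = -16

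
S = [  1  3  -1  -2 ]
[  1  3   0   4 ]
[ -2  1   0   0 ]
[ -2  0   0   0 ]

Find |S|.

Expand along row 4 (it has 3 zeros):
  − (-2) · M_41   where M_41 = det([3 -1 -2; 3 0 4; 1 0 0]) = -4
det = (-1)·(-2)·(-4) = -8

det(S) = -8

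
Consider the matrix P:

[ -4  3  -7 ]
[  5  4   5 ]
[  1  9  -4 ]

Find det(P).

det(P) = 32

Expand along column 1:
  + (-4) · |4 5; 9 -4| = (-4)·(-16 − 45) = 244
  − 5 · |3 -7; 9 -4| = −5·(-12 − (-63)) = -255
  + 1 · |3 -7; 4 5| = 1·(15 − (-28)) = 43
Sum: (244) + (-255) + (43) = 32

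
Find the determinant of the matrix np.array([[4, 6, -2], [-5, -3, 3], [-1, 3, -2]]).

The determinant is -54.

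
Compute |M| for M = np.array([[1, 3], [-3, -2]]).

det(M) = 1·(-2) − 3·(-3) = -2 − (-9) = 7

det(M) = 7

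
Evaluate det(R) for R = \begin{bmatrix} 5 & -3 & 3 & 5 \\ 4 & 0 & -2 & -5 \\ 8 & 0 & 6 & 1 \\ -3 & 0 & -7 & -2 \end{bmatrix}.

det(R) = 432

Expand along column 2 (it has 3 zeros):
  − (-3) · M_12   where M_12 = det([4 -2 -5; 8 6 1; -3 -7 -2]) = 144
det = (-1)·(-3)·(144) = 432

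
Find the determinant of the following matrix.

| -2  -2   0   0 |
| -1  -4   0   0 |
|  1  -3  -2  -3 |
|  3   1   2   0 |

The matrix is block lower-triangular with a 2×2 block and a 2×2 block on the diagonal, so its determinant equals the product of the determinants of the diagonal blocks.
det of the 2×2 block = 6
det of the 2×2 block = 6
det = (6)·(6) = 36

The determinant is 36.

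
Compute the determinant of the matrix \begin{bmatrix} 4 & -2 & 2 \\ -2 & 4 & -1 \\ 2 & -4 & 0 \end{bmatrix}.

The determinant is -12.

Expand along column 3:
  + 2 · |-2 4; 2 -4| = 2·(8 − 8) = 0
  − (-1) · |4 -2; 2 -4| = −(-1)·(-16 − (-4)) = -12
Sum: (0) + (-12) = -12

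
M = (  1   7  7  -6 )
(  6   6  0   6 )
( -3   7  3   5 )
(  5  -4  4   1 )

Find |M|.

det(M) = 5742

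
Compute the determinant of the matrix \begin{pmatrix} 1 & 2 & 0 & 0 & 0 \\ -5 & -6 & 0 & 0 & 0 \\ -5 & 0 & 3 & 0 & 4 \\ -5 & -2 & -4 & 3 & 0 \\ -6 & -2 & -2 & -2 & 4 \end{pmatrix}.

368

The matrix is block lower-triangular with a 2×2 block and a 3×3 block on the diagonal, so its determinant equals the product of the determinants of the diagonal blocks.
det of the 2×2 block = 4
det of the 3×3 block = 92
det = (4)·(92) = 368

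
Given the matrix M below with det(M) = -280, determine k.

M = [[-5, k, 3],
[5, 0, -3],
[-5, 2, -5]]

Expanding along the row containing k, det(M) is linear in k: det(M) = (40)·k + (0).
Set (40)·k + (0) = -280  ⇒  (40)·k = -280  ⇒  k = -7.

-7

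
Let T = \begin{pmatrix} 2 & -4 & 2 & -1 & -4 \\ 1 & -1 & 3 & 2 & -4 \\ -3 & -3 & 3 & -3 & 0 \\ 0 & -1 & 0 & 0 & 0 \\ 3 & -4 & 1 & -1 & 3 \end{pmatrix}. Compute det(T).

Expand along row 4 (it has 4 zeros):
  + (-1) · M_42   where M_42 = det([2 2 -1 -4; 1 3 2 -4; -3 3 -3 0; 3 1 -1 3]) = -336
det = (+1)·(-1)·(-336) = 336

The determinant is 336.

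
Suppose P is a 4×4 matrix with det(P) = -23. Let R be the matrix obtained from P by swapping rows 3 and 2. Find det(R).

Swapping two rows multiplies the determinant by −1.
det(R) = (-1)·(-23) = 23

det(R) = 23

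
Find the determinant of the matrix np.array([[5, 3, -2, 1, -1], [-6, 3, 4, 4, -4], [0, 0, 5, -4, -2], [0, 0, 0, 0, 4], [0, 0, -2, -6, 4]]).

The determinant is 5016.

The matrix is block upper-triangular with a 2×2 block and a 3×3 block on the diagonal, so its determinant equals the product of the determinants of the diagonal blocks.
det of the 2×2 block = 33
det of the 3×3 block = 152
det = (33)·(152) = 5016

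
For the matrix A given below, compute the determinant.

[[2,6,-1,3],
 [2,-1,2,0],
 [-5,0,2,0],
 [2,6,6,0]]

|A| = 354

Expand along column 4 (it has 3 zeros):
  − (3) · M_14   where M_14 = det([2 -1 2; -5 0 2; 2 6 6]) = -118
det = (-1)·(3)·(-118) = 354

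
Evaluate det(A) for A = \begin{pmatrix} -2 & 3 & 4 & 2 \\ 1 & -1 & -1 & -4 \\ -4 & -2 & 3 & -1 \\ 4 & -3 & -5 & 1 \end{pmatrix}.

Expand along row 1:
  + (-2) · M_11   where M_11 = det([-1 -1 -4; -2 3 -1; -3 -5 1]) = -79
  − (3) · M_12   where M_12 = det([1 -1 -4; -4 3 -1; 4 -5 1]) = -34
  + (4) · M_13   where M_13 = det([1 -1 -4; -4 -2 -1; 4 -3 1]) = -85
  − (2) · M_14   where M_14 = det([1 -1 -1; -4 -2 3; 4 -3 -5]) = 7
det = (+1)·(-2)·(-79) + (-1)·(3)·(-34) + (+1)·(4)·(-85) + (-1)·(2)·(7) = -94

det(A) = -94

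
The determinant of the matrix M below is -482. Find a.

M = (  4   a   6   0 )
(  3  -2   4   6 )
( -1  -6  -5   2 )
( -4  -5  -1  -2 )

5

Expanding along the column containing a, det(M) is linear in a: det(M) = (118)·a + (-1072).
Set (118)·a + (-1072) = -482  ⇒  (118)·a = 590  ⇒  a = 5.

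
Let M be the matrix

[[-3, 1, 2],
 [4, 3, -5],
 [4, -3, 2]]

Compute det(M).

det(M) = -49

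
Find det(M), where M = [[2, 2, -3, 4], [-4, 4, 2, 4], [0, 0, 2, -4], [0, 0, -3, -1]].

M is block upper-triangular with a 2×2 block and a 2×2 block on the diagonal, so its determinant equals the product of the determinants of the diagonal blocks.
det of the 2×2 block = 16
det of the 2×2 block = -14
det = (16)·(-14) = -224

The determinant is -224.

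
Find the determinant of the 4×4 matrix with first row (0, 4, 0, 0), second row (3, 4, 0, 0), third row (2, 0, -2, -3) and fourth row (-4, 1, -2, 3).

144

The matrix is block lower-triangular with a 2×2 block and a 2×2 block on the diagonal, so its determinant equals the product of the determinants of the diagonal blocks.
det of the 2×2 block = -12
det of the 2×2 block = -12
det = (-12)·(-12) = 144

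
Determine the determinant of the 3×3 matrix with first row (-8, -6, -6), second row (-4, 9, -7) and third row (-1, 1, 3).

The determinant is -416.

Expand along column 1:
  + (-8) · |9 -7; 1 3| = (-8)·(27 − (-7)) = -272
  − (-4) · |-6 -6; 1 3| = −(-4)·(-18 − (-6)) = -48
  + (-1) · |-6 -6; 9 -7| = (-1)·(42 − (-54)) = -96
Sum: (-272) + (-48) + (-96) = -416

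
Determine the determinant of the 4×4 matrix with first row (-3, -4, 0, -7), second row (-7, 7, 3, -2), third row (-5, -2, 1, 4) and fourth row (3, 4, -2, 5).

-1120

Expand along row 1 (it has 1 zero):
  + (-3) · M_11   where M_11 = det([7 3 -2; -2 1 4; 4 -2 5]) = 169
  − (-4) · M_12   where M_12 = det([-7 3 -2; -5 1 4; 3 -2 5]) = 6
  − (-7) · M_14   where M_14 = det([-7 7 3; -5 -2 1; 3 4 -2]) = -91
det = (+1)·(-3)·(169) + (-1)·(-4)·(6) + (-1)·(-7)·(-91) = -1120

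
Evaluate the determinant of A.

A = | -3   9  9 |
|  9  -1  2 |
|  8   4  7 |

Expand along column 1:
  + (-3) · |-1 2; 4 7| = (-3)·(-7 − 8) = 45
  − 9 · |9 9; 4 7| = −9·(63 − 36) = -243
  + 8 · |9 9; -1 2| = 8·(18 − (-9)) = 216
Sum: (45) + (-243) + (216) = 18

18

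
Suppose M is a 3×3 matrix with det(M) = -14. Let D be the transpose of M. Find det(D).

det(D) = -14

det(Mᵀ) = det(M).
det(D) = (1)·(-14) = -14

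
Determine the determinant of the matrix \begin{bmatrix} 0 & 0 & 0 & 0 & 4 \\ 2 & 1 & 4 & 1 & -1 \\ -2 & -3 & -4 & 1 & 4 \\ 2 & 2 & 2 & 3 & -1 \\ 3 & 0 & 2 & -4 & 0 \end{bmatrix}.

-416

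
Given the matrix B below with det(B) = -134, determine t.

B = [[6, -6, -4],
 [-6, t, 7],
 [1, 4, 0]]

t = -5

Expanding along the row containing t, det(B) is linear in t: det(B) = (4)·t + (-114).
Set (4)·t + (-114) = -134  ⇒  (4)·t = -20  ⇒  t = -5.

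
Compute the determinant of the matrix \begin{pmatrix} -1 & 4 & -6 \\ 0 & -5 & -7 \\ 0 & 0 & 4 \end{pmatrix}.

The matrix is upper triangular, so the determinant is the product of the diagonal entries:
det = (-1) · (-5) · (4) = 20

20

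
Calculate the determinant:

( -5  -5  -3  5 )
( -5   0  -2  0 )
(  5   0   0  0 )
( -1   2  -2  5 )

The determinant is 350.

Expand along row 3 (it has 3 zeros):
  + (5) · M_31   where M_31 = det([-5 -3 5; 0 -2 0; 2 -2 5]) = 70
det = (+1)·(5)·(70) = 350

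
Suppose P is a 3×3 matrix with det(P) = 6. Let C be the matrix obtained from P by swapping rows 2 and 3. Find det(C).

|C| = -6

Swapping two rows multiplies the determinant by −1.
det(C) = (-1)·(6) = -6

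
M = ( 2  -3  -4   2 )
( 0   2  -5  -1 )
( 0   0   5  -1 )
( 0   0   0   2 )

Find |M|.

40

M is upper triangular, so det(M) is the product of the diagonal entries:
det = (2) · (2) · (5) · (2) = 40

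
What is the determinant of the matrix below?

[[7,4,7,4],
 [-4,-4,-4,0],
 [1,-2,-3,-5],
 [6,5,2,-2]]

Expand along row 2 (it has 1 zero):
  − (-4) · M_21   where M_21 = det([4 7 4; -2 -3 -5; 5 2 -2]) = -95
  + (-4) · M_22   where M_22 = det([7 7 4; 1 -3 -5; 6 2 -2]) = -4
  − (-4) · M_23   where M_23 = det([7 4 4; 1 -2 -5; 6 5 -2]) = 159
det = (-1)·(-4)·(-95) + (+1)·(-4)·(-4) + (-1)·(-4)·(159) = 272

272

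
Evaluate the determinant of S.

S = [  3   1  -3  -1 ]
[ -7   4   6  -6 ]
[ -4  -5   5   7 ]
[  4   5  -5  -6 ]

Expand along row 1:
  + (3) · M_11   where M_11 = det([4 6 -6; -5 5 7; 5 -5 -6]) = 50
  − (1) · M_12   where M_12 = det([-7 6 -6; -4 5 7; 4 -5 -6]) = -11
  + (-3) · M_13   where M_13 = det([-7 4 -6; -4 -5 7; 4 5 -6]) = 51
  − (-1) · M_14   where M_14 = det([-7 4 6; -4 -5 5; 4 5 -5]) = 0
det = (+1)·(3)·(50) + (-1)·(1)·(-11) + (+1)·(-3)·(51) + (-1)·(-1)·(0) = 8

The determinant is 8.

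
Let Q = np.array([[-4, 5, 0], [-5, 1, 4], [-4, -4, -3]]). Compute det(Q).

Expand along row 1:
  + (-4) · |1 4; -4 -3| = (-4)·(-3 − (-16)) = -52
  − 5 · |-5 4; -4 -3| = −5·(15 − (-16)) = -155
Sum: (-52) + (-155) = -207

-207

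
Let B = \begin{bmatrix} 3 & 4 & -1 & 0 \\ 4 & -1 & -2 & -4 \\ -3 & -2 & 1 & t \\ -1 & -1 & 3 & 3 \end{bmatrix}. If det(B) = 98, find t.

3

Expanding along the column containing t, det(B) is linear in t: det(B) = (50)·t + (-52).
Set (50)·t + (-52) = 98  ⇒  (50)·t = 150  ⇒  t = 3.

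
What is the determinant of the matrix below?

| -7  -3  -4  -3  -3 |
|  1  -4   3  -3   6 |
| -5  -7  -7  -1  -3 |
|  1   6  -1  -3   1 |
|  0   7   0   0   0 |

3472

Expand along row 5 (it has 4 zeros):
  − (7) · M_52   where M_52 = det([-7 -4 -3 -3; 1 3 -3 6; -5 -7 -1 -3; 1 -1 -3 1]) = -496
det = (-1)·(7)·(-496) = 3472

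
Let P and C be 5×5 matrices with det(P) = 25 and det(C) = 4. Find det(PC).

100

det(PC) = det(P)·det(C) = (25)·(4) = 100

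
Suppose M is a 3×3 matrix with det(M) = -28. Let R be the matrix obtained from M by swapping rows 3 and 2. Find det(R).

Swapping two rows multiplies the determinant by −1.
det(R) = (-1)·(-28) = 28

det(R) = 28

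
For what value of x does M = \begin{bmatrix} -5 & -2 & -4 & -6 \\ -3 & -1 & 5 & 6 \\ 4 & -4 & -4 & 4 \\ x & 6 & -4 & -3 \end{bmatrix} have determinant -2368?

x = 0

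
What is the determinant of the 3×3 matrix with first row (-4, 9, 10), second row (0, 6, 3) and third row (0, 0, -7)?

The matrix is upper triangular, so the determinant is the product of the diagonal entries:
det = (-4) · (6) · (-7) = 168

168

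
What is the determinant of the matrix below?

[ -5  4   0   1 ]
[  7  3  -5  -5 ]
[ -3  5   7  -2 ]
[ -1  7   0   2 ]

The determinant is -1843.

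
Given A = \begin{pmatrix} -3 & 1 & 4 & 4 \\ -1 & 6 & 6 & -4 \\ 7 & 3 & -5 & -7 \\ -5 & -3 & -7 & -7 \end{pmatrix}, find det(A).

Expand along row 1:
  + (-3) · M_11   where M_11 = det([6 6 -4; 3 -5 -7; -3 -7 -7]) = 312
  − (1) · M_12   where M_12 = det([-1 6 -4; 7 -5 -7; -5 -7 -7]) = 814
  + (4) · M_13   where M_13 = det([-1 6 -4; 7 3 -7; -5 -3 -7]) = 570
  − (4) · M_14   where M_14 = det([-1 6 6; 7 3 -5; -5 -3 -7]) = 444
det = (+1)·(-3)·(312) + (-1)·(1)·(814) + (+1)·(4)·(570) + (-1)·(4)·(444) = -1246

-1246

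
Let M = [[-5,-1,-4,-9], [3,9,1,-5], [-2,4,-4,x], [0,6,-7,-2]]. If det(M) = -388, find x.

Expanding along the column containing x, det(M) is linear in x: det(M) = (-252)·x + (-1900).
Set (-252)·x + (-1900) = -388  ⇒  (-252)·x = 1512  ⇒  x = -6.

-6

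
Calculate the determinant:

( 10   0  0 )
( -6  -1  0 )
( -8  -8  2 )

The determinant is -20.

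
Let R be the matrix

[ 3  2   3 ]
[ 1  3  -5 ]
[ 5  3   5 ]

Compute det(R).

-6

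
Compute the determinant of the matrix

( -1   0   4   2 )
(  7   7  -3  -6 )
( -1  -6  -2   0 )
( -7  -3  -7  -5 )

856

Expand along row 1 (it has 1 zero):
  + (-1) · M_11   where M_11 = det([7 -3 -6; -6 -2 0; -3 -7 -5]) = -56
  + (4) · M_13   where M_13 = det([7 7 -6; -1 -6 0; -7 -3 -5]) = 409
  − (2) · M_14   where M_14 = det([7 7 -3; -1 -6 -2; -7 -3 -7]) = 418
det = (+1)·(-1)·(-56) + (+1)·(4)·(409) + (-1)·(2)·(418) = 856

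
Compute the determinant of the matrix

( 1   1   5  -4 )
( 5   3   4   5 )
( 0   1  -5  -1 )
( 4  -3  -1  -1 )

Expand along row 3 (it has 1 zero):
  − (1) · M_32   where M_32 = det([1 5 -4; 5 4 5; 4 -1 -1]) = 210
  + (-5) · M_33   where M_33 = det([1 1 -4; 5 3 5; 4 -3 -1]) = 145
  − (-1) · M_34   where M_34 = det([1 1 5; 5 3 4; 4 -3 -1]) = -105
det = (-1)·(1)·(210) + (+1)·(-5)·(145) + (-1)·(-1)·(-105) = -1040

-1040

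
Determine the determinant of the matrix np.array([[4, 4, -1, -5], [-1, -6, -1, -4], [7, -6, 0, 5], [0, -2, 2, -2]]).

Expand along row 3 (it has 1 zero):
  + (7) · M_31   where M_31 = det([4 -1 -5; -6 -1 -4; -2 2 -2]) = 114
  − (-6) · M_32   where M_32 = det([4 -1 -5; -1 -1 -4; 0 2 -2]) = 52
  − (5) · M_34   where M_34 = det([4 4 -1; -1 -6 -1; 0 -2 2]) = -50
det = (+1)·(7)·(114) + (-1)·(-6)·(52) + (-1)·(5)·(-50) = 1360

1360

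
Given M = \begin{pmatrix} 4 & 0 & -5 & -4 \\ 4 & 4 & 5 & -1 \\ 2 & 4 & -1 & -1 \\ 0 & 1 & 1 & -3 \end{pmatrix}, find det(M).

Expand along row 1 (it has 1 zero):
  + (4) · M_11   where M_11 = det([4 5 -1; 4 -1 -1; 1 1 -3]) = 66
  + (-5) · M_13   where M_13 = det([4 4 -1; 2 4 -1; 0 1 -3]) = -22
  − (-4) · M_14   where M_14 = det([4 4 5; 2 4 -1; 0 1 1]) = 22
det = (+1)·(4)·(66) + (+1)·(-5)·(-22) + (-1)·(-4)·(22) = 462

462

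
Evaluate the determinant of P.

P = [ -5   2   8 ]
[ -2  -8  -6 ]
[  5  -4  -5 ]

224

Expand along column 1:
  + (-5) · |-8 -6; -4 -5| = (-5)·(40 − 24) = -80
  − (-2) · |2 8; -4 -5| = −(-2)·(-10 − (-32)) = 44
  + 5 · |2 8; -8 -6| = 5·(-12 − (-64)) = 260
Sum: (-80) + (44) + (260) = 224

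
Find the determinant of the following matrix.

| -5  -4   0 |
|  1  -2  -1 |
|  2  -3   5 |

93

Expand along row 1:
  + (-5) · |-2 -1; -3 5| = (-5)·(-10 − 3) = 65
  − (-4) · |1 -1; 2 5| = −(-4)·(5 − (-2)) = 28
Sum: (65) + (28) = 93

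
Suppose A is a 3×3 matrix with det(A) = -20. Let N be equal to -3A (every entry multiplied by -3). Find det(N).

det(N) = 540

For a 3×3 matrix, det(-3A) = (-3)^3·det(A) = -27·det(A).
det(N) = (-27)·(-20) = 540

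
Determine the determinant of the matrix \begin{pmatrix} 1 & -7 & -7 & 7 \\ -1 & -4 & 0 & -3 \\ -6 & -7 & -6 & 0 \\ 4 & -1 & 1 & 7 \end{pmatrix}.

Expand along row 2 (it has 1 zero):
  − (-1) · M_21   where M_21 = det([-7 -7 7; -7 -6 0; -1 1 7]) = -140
  + (-4) · M_22   where M_22 = det([1 -7 7; -6 -6 0; 4 1 7]) = -210
  + (-3) · M_24   where M_24 = det([1 -7 -7; -6 -7 -6; 4 -1 1]) = -125
det = (-1)·(-1)·(-140) + (+1)·(-4)·(-210) + (+1)·(-3)·(-125) = 1075

1075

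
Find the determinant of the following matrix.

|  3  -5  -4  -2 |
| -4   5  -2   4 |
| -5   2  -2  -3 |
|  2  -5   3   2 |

Expand along row 1:
  + (3) · M_11   where M_11 = det([5 -2 4; 2 -2 -3; -5 3 2]) = -13
  − (-5) · M_12   where M_12 = det([-4 -2 4; -5 -2 -3; 2 3 2]) = -72
  + (-4) · M_13   where M_13 = det([-4 5 4; -5 2 -3; 2 -5 2]) = 148
  − (-2) · M_14   where M_14 = det([-4 5 -2; -5 2 -2; 2 -5 3]) = 29
det = (+1)·(3)·(-13) + (-1)·(-5)·(-72) + (+1)·(-4)·(148) + (-1)·(-2)·(29) = -933

The determinant is -933.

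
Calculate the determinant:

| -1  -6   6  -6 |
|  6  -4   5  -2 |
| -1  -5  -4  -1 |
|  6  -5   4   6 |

-2885

Expand along row 1:
  + (-1) · M_11   where M_11 = det([-4 5 -2; -5 -4 -1; -5 4 6]) = 335
  − (-6) · M_12   where M_12 = det([6 5 -2; -1 -4 -1; 6 4 6]) = -160
  + (6) · M_13   where M_13 = det([6 -4 -2; -1 -5 -1; 6 -5 6]) = -280
  − (-6) · M_14   where M_14 = det([6 -4 5; -1 -5 -4; 6 -5 4]) = 15
det = (+1)·(-1)·(335) + (-1)·(-6)·(-160) + (+1)·(6)·(-280) + (-1)·(-6)·(15) = -2885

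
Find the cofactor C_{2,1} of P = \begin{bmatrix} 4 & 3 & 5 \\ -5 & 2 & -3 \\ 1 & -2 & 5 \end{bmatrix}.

-25

Delete row 2 and column 1; the remaining 2×2 submatrix is [3 5; -2 5].
Its determinant is 3·5 − 5·(-2) = 25.
The cofactor carries sign (−1)^(2+1) = −1, so C_{2,1} = −(25) = -25.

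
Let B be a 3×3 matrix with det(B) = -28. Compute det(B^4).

det(B^4) = (det B)^4 = (-28)^4 = 614656

The determinant is 614656.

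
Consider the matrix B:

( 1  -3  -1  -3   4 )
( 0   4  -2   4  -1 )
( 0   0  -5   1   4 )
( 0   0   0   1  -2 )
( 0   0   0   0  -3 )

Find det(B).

B is upper triangular, so det(B) is the product of the diagonal entries:
det = (1) · (4) · (-5) · (1) · (-3) = 60

det(B) = 60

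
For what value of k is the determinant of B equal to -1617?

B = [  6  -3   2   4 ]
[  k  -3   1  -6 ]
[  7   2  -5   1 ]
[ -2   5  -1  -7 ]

k = 0

Expanding along the row containing k, det(B) is linear in k: det(B) = (-22)·k + (-1617).
Set (-22)·k + (-1617) = -1617  ⇒  (-22)·k = 0  ⇒  k = 0.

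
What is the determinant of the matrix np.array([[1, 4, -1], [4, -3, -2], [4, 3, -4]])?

26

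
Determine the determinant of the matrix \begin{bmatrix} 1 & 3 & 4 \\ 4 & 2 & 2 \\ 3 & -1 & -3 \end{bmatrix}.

Expand along column 1:
  + 1 · |2 2; -1 -3| = 1·(-6 − (-2)) = -4
  − 4 · |3 4; -1 -3| = −4·(-9 − (-4)) = 20
  + 3 · |3 4; 2 2| = 3·(6 − 8) = -6
Sum: (-4) + (20) + (-6) = 10

10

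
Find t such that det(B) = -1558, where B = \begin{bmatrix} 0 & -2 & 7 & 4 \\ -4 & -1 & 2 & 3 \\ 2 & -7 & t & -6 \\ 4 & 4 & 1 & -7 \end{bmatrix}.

-9

Expanding along the column containing t, det(B) is linear in t: det(B) = (-16)·t + (-1702).
Set (-16)·t + (-1702) = -1558  ⇒  (-16)·t = 144  ⇒  t = -9.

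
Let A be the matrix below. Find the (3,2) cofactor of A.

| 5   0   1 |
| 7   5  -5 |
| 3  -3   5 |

32

Delete row 3 and column 2; the remaining 2×2 submatrix is [5 1; 7 -5].
Its determinant is 5·(-5) − 1·7 = -32.
The cofactor carries sign (−1)^(3+2) = −1, so C_{3,2} = −(-32) = 32.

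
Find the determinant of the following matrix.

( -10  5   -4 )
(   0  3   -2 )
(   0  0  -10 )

The matrix is upper triangular, so the determinant is the product of the diagonal entries:
det = (-10) · (3) · (-10) = 300

The determinant is 300.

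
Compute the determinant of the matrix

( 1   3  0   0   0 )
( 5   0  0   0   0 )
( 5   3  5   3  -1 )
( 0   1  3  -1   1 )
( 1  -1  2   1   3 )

690

The matrix is block lower-triangular with a 2×2 block and a 3×3 block on the diagonal, so its determinant equals the product of the determinants of the diagonal blocks.
det of the 2×2 block = -15
det of the 3×3 block = -46
det = (-15)·(-46) = 690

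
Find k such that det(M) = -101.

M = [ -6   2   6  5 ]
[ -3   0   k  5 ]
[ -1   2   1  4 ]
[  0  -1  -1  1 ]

-2

Expanding along the column containing k, det(M) is linear in k: det(M) = (29)·k + (-43).
Set (29)·k + (-43) = -101  ⇒  (29)·k = -58  ⇒  k = -2.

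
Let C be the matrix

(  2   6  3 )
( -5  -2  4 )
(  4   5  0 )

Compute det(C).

|C| = 5

Expand along column 3:
  + 3 · |-5 -2; 4 5| = 3·(-25 − (-8)) = -51
  − 4 · |2 6; 4 5| = −4·(10 − 24) = 56
Sum: (-51) + (56) = 5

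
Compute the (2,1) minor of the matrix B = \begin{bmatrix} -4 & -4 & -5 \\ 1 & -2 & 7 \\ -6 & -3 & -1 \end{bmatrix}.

Delete row 2 and column 1; the remaining 2×2 submatrix is [-4 -5; -3 -1].
Its determinant is (-4)·(-1) − (-5)·(-3) = -11.

The minor is -11.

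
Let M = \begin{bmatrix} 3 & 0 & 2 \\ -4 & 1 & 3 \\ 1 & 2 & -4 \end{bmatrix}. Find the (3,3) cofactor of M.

The cofactor is 3.

Delete row 3 and column 3; the remaining 2×2 submatrix is [3 0; -4 1].
Its determinant is 3·1 − 0·(-4) = 3.
The cofactor carries sign (−1)^(3+3) = +1, so C_{3,3} = +(3) = 3.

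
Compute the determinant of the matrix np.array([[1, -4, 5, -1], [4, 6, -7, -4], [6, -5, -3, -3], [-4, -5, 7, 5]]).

Expand along row 1:
  + (1) · M_11   where M_11 = det([6 -7 -4; -5 -3 -3; -5 7 5]) = -44
  − (-4) · M_12   where M_12 = det([4 -7 -4; 6 -3 -3; -4 7 5]) = 30
  + (5) · M_13   where M_13 = det([4 6 -4; 6 -5 -3; -4 -5 5]) = -68
  − (-1) · M_14   where M_14 = det([4 6 -7; 6 -5 -3; -4 -5 7]) = -30
det = (+1)·(1)·(-44) + (-1)·(-4)·(30) + (+1)·(5)·(-68) + (-1)·(-1)·(-30) = -294

The determinant is -294.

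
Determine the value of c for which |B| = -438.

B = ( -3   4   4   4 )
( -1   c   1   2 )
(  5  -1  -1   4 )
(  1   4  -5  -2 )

Expanding along the column containing c, det(B) is linear in c: det(B) = (-106)·c + (304).
Set (-106)·c + (304) = -438  ⇒  (-106)·c = -742  ⇒  c = 7.

c = 7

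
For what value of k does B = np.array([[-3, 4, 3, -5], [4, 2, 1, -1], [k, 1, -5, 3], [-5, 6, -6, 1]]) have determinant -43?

Expanding along the column containing k, det(B) is linear in k: det(B) = (46)·k + (141).
Set (46)·k + (141) = -43  ⇒  (46)·k = -184  ⇒  k = -4.

k = -4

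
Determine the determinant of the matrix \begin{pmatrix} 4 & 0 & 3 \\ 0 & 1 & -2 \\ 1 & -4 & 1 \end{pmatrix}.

Expand along row 1:
  + 4 · |1 -2; -4 1| = 4·(1 − 8) = -28
  + 3 · |0 1; 1 -4| = 3·(0 − 1) = -3
Sum: (-28) + (-3) = -31

-31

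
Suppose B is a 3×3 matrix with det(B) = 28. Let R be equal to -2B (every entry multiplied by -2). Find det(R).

For a 3×3 matrix, det(-2B) = (-2)^3·det(B) = -8·det(B).
det(R) = (-8)·(28) = -224

|R| = -224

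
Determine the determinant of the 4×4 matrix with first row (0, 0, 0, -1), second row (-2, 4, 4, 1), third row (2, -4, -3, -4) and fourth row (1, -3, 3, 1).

The determinant is -2.

Expand along row 1 (it has 3 zeros):
  − (-1) · M_14   where M_14 = det([-2 4 4; 2 -4 -3; 1 -3 3]) = -2
det = (-1)·(-1)·(-2) = -2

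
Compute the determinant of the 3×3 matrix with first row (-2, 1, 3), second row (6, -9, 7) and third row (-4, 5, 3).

Expand along column 1:
  + (-2) · |-9 7; 5 3| = (-2)·(-27 − 35) = 124
  − 6 · |1 3; 5 3| = −6·(3 − 15) = 72
  + (-4) · |1 3; -9 7| = (-4)·(7 − (-27)) = -136
Sum: (124) + (72) + (-136) = 60

60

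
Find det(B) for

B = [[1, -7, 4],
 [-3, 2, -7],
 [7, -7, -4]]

|B| = 398

Expand along column 1:
  + 1 · |2 -7; -7 -4| = 1·(-8 − 49) = -57
  − (-3) · |-7 4; -7 -4| = −(-3)·(28 − (-28)) = 168
  + 7 · |-7 4; 2 -7| = 7·(49 − 8) = 287
Sum: (-57) + (168) + (287) = 398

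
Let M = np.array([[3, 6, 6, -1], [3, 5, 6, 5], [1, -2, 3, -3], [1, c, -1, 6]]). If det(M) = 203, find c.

c = 3

Expanding along the column containing c, det(M) is linear in c: det(M) = (-18)·c + (257).
Set (-18)·c + (257) = 203  ⇒  (-18)·c = -54  ⇒  c = 3.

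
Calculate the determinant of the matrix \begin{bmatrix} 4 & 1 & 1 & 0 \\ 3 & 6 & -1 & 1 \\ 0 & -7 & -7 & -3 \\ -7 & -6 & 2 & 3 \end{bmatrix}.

-665

Expand along row 1 (it has 1 zero):
  + (4) · M_11   where M_11 = det([6 -1 1; -7 -7 -3; -6 2 3]) = -185
  − (1) · M_12   where M_12 = det([3 -1 1; 0 -7 -3; -7 2 3]) = -115
  + (1) · M_13   where M_13 = det([3 6 1; 0 -7 -3; -7 -6 3]) = -40
det = (+1)·(4)·(-185) + (-1)·(1)·(-115) + (+1)·(1)·(-40) = -665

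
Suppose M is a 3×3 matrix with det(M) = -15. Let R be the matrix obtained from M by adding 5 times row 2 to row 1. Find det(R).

The determinant is -15.

Adding a multiple of one row to another leaves the determinant unchanged.
det(R) = (1)·(-15) = -15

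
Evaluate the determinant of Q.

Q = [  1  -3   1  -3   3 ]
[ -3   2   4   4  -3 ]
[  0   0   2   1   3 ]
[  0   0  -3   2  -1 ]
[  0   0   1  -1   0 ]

det(Q) = 0

Q is block upper-triangular with a 2×2 block and a 3×3 block on the diagonal, so its determinant equals the product of the determinants of the diagonal blocks.
det of the 2×2 block = -7
det of the 3×3 block = 0
det = (-7)·(0) = 0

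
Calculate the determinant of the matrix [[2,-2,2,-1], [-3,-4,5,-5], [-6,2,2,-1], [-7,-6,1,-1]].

The determinant is -336.

Expand along row 1:
  + (2) · M_11   where M_11 = det([-4 5 -5; 2 2 -1; -6 1 -1]) = -26
  − (-2) · M_12   where M_12 = det([-3 5 -5; -6 2 -1; -7 1 -1]) = -32
  + (2) · M_13   where M_13 = det([-3 -4 -5; -6 2 -1; -7 -6 -1]) = -230
  − (-1) · M_14   where M_14 = det([-3 -4 5; -6 2 2; -7 -6 1]) = 240
det = (+1)·(2)·(-26) + (-1)·(-2)·(-32) + (+1)·(2)·(-230) + (-1)·(-1)·(240) = -336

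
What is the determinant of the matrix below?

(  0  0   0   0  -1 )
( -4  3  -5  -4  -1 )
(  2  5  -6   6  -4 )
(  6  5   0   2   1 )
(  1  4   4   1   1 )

1920

Expand along row 1 (it has 4 zeros):
  + (-1) · M_15   where M_15 = det([-4 3 -5 -4; 2 5 -6 6; 6 5 0 2; 1 4 4 1]) = -1920
det = (+1)·(-1)·(-1920) = 1920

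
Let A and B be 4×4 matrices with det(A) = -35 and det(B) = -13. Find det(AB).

det(AB) = det(A)·det(B) = (-35)·(-13) = 455

455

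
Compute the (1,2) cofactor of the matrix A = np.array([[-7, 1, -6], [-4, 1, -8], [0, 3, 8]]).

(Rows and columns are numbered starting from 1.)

Delete row 1 and column 2; the remaining 2×2 submatrix is [-4 -8; 0 8].
Its determinant is (-4)·8 − (-8)·0 = -32.
The cofactor carries sign (−1)^(1+2) = −1, so C_{1,2} = −(-32) = 32.

The cofactor is 32.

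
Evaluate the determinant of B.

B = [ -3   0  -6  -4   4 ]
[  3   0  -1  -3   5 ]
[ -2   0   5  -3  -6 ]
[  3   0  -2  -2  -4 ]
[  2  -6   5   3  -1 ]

11364

Expand along column 2 (it has 4 zeros):
  − (-6) · M_52   where M_52 = det([-3 -6 -4 4; 3 -1 -3 5; -2 5 -3 -6; 3 -2 -2 -4]) = 1894
det = (-1)·(-6)·(1894) = 11364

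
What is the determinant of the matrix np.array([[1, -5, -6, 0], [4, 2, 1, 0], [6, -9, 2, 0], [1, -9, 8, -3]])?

-933

Expand along column 4 (it has 3 zeros):
  + (-3) · M_44   where M_44 = det([1 -5 -6; 4 2 1; 6 -9 2]) = 311
det = (+1)·(-3)·(311) = -933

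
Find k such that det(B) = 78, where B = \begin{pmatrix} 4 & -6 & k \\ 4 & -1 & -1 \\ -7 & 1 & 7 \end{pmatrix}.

Expanding along the column containing k, det(B) is linear in k: det(B) = (-3)·k + (102).
Set (-3)·k + (102) = 78  ⇒  (-3)·k = -24  ⇒  k = 8.

k = 8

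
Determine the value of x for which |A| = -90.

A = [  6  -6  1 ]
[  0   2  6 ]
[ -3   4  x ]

Expanding along the column containing x, det(A) is linear in x: det(A) = (12)·x + (-30).
Set (12)·x + (-30) = -90  ⇒  (12)·x = -60  ⇒  x = -5.

x = -5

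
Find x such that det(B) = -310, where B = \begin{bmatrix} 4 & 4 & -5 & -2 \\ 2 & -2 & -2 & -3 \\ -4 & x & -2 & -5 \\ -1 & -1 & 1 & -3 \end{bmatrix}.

Expanding along the column containing x, det(B) is linear in x: det(B) = (9)·x + (-328).
Set (9)·x + (-328) = -310  ⇒  (9)·x = 18  ⇒  x = 2.

2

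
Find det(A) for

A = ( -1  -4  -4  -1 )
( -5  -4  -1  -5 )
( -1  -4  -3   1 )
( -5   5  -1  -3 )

-374

Expand along row 1:
  + (-1) · M_11   where M_11 = det([-4 -1 -5; -4 -3 1; 5 -1 -3]) = -128
  − (-4) · M_12   where M_12 = det([-5 -1 -5; -1 -3 1; -5 -1 -3]) = 28
  + (-4) · M_13   where M_13 = det([-5 -4 -5; -1 -4 1; -5 5 -3]) = 122
  − (-1) · M_14   where M_14 = det([-5 -4 -1; -1 -4 -3; -5 5 -1]) = -126
det = (+1)·(-1)·(-128) + (-1)·(-4)·(28) + (+1)·(-4)·(122) + (-1)·(-1)·(-126) = -374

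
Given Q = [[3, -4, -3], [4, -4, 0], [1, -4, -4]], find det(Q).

det(Q) = 20

Expand along column 3:
  + (-3) · |4 -4; 1 -4| = (-3)·(-16 − (-4)) = 36
  + (-4) · |3 -4; 4 -4| = (-4)·(-12 − (-16)) = -16
Sum: (36) + (-16) = 20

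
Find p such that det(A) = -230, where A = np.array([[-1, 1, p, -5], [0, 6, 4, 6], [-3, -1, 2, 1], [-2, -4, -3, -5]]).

Expanding along the column containing p, det(A) is linear in p: det(A) = (-42)·p + (-188).
Set (-42)·p + (-188) = -230  ⇒  (-42)·p = -42  ⇒  p = 1.

1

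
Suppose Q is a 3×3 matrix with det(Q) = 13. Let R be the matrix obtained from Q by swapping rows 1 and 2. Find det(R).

-13

Swapping two rows multiplies the determinant by −1.
det(R) = (-1)·(13) = -13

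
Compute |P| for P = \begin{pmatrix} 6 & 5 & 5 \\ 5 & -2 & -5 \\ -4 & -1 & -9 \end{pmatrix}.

|P| = 338

Expand along row 1:
  + 6 · |-2 -5; -1 -9| = 6·(18 − 5) = 78
  − 5 · |5 -5; -4 -9| = −5·(-45 − 20) = 325
  + 5 · |5 -2; -4 -1| = 5·(-5 − 8) = -65
Sum: (78) + (325) + (-65) = 338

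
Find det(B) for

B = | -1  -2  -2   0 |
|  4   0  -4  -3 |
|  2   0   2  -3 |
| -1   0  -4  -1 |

Expand along column 2 (it has 3 zeros):
  − (-2) · M_12   where M_12 = det([4 -4 -3; 2 2 -3; -1 -4 -1]) = -58
det = (-1)·(-2)·(-58) = -116

The determinant is -116.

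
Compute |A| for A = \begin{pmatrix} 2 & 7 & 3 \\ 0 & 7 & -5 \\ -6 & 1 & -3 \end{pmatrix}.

Expand along column 1:
  + 2 · |7 -5; 1 -3| = 2·(-21 − (-5)) = -32
  + (-6) · |7 3; 7 -5| = (-6)·(-35 − 21) = 336
Sum: (-32) + (336) = 304

|A| = 304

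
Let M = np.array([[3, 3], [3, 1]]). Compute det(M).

|M| = -6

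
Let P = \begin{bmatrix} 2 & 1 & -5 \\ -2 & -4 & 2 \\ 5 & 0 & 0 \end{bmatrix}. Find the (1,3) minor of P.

Delete row 1 and column 3; the remaining 2×2 submatrix is [-2 -4; 5 0].
Its determinant is (-2)·0 − (-4)·5 = 20.

The minor is 20.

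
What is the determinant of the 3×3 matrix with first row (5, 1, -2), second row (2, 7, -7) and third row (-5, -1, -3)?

-165

Expand along row 1:
  + 5 · |7 -7; -1 -3| = 5·(-21 − 7) = -140
  − 1 · |2 -7; -5 -3| = −1·(-6 − 35) = 41
  + (-2) · |2 7; -5 -1| = (-2)·(-2 − (-35)) = -66
Sum: (-140) + (41) + (-66) = -165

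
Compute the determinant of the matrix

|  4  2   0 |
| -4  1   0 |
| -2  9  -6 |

Expand along column 3:
  + (-6) · |4 2; -4 1| = (-6)·(4 − (-8)) = -72

-72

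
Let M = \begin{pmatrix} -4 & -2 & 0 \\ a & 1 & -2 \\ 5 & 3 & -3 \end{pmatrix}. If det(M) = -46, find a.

a = 9

Expanding along the row containing a, det(M) is linear in a: det(M) = (-6)·a + (8).
Set (-6)·a + (8) = -46  ⇒  (-6)·a = -54  ⇒  a = 9.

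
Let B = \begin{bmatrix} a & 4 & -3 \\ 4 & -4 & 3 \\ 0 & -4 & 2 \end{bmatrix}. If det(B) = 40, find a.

6

Expanding along the row containing a, det(B) is linear in a: det(B) = (4)·a + (16).
Set (4)·a + (16) = 40  ⇒  (4)·a = 24  ⇒  a = 6.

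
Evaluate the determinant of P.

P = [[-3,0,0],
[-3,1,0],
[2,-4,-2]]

P is lower triangular, so det(P) is the product of the diagonal entries:
det = (-3) · (1) · (-2) = 6

6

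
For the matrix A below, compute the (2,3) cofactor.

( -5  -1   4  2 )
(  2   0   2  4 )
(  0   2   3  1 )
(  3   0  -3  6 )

The cofactor is 75.

Delete row 2 and column 3; the remaining 3×3 submatrix is [-5 -1 2; 0 2 1; 3 0 6].
Its determinant is -75.
The cofactor carries sign (−1)^(2+3) = −1, so C_{2,3} = −(-75) = 75.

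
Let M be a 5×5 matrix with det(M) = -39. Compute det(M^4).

det(M^4) = (det M)^4 = (-39)^4 = 2313441

The determinant is 2313441.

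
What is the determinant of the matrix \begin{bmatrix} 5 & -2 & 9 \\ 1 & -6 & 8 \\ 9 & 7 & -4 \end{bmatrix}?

237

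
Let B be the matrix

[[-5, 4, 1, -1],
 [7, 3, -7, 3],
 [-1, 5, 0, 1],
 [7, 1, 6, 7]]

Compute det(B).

Expand along row 3 (it has 1 zero):
  + (-1) · M_31   where M_31 = det([4 1 -1; 3 -7 3; 1 6 7]) = -311
  − (5) · M_32   where M_32 = det([-5 1 -1; 7 -7 3; 7 6 7]) = 216
  − (1) · M_34   where M_34 = det([-5 4 1; 7 3 -7; 7 1 6]) = -503
det = (+1)·(-1)·(-311) + (-1)·(5)·(216) + (-1)·(1)·(-503) = -266

-266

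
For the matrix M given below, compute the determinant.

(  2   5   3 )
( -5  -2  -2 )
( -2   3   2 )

17

Expand along row 1:
  + 2 · |-2 -2; 3 2| = 2·(-4 − (-6)) = 4
  − 5 · |-5 -2; -2 2| = −5·(-10 − 4) = 70
  + 3 · |-5 -2; -2 3| = 3·(-15 − 4) = -57
Sum: (4) + (70) + (-57) = 17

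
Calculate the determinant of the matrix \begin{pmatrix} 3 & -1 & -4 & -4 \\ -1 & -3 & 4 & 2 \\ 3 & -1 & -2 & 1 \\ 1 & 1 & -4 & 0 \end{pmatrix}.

-112

Expand along row 4 (it has 1 zero):
  − (1) · M_41   where M_41 = det([-1 -4 -4; -3 4 2; -1 -2 1]) = -52
  + (1) · M_42   where M_42 = det([3 -4 -4; -1 4 2; 3 -2 1]) = 36
  − (-4) · M_43   where M_43 = det([3 -1 -4; -1 -3 2; 3 -1 1]) = -50
det = (-1)·(1)·(-52) + (+1)·(1)·(36) + (-1)·(-4)·(-50) = -112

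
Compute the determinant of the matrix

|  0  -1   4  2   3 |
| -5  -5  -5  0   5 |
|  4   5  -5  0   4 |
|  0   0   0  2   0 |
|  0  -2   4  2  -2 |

Expand along row 4 (it has 4 zeros):
  + (2) · M_44   where M_44 = det([0 -1 4 3; -5 -5 -5 5; 4 5 -5 4; 0 -2 4 -2]) = -420
det = (+1)·(2)·(-420) = -840

-840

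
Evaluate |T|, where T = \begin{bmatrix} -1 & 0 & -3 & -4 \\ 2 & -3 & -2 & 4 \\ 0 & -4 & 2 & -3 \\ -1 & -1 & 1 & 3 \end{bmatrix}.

270

Expand along row 1 (it has 1 zero):
  + (-1) · M_11   where M_11 = det([-3 -2 4; -4 2 -3; -1 1 3]) = -65
  + (-3) · M_13   where M_13 = det([2 -3 4; 0 -4 -3; -1 -1 3]) = -55
  − (-4) · M_14   where M_14 = det([2 -3 -2; 0 -4 2; -1 -1 1]) = 10
det = (+1)·(-1)·(-65) + (+1)·(-3)·(-55) + (-1)·(-4)·(10) = 270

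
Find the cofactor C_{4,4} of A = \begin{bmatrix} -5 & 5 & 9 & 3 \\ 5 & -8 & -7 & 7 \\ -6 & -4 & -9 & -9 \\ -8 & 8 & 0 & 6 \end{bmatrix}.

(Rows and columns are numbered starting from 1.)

-397

Delete row 4 and column 4; the remaining 3×3 submatrix is [-5 5 9; 5 -8 -7; -6 -4 -9].
Its determinant is -397.
The cofactor carries sign (−1)^(4+4) = +1, so C_{4,4} = +(-397) = -397.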